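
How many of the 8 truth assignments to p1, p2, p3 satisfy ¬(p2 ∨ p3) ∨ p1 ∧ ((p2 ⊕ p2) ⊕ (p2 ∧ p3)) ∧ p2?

3

  p1  |   p2  |   p3  | (p2 ∨ p3) | ¬(p2 ∨ p3) | (p2 ⊕ p2) | (p2 ∧ p3) | ((p2 ⊕ p2) ⊕ (p2 ∧ p3)) |   φ  
----- | ----- | ----- | --------- | ---------- | --------- | --------- | ----------------------- | -----
 True |  True |  True |    True   |   False    |   False   |    True   |           True          |  True
 True |  True | False |    True   |   False    |   False   |   False   |          False          | False
 True | False |  True |    True   |   False    |   False   |   False   |          False          | False
 True | False | False |   False   |    True    |   False   |   False   |          False          |  True
False |  True |  True |    True   |   False    |   False   |    True   |           True          | False
False |  True | False |    True   |   False    |   False   |   False   |          False          | False
False | False |  True |    True   |   False    |   False   |   False   |          False          | False
False | False | False |   False   |    True    |   False   |   False   |          False          |  True
The formula is true on 3 of the 8 rows.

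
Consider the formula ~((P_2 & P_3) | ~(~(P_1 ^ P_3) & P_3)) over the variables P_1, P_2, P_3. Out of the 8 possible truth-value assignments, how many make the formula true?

P_1 | P_2 | P_3 | (P_2 & P_3) | (P_1 ^ P_3) | ~(P_1 ^ P_3) | (~(P_1 ^ P_3) & P_3) | ~(~(P_1 ^ P_3) & P_3) | φ
--- | --- | --- | ----------- | ----------- | ------------ | -------------------- | --------------------- | -
 T  |  T  |  T  |      T      |      F      |      T       |          T           |           F           | F
 T  |  T  |  F  |      F      |      T      |      F       |          F           |           T           | F
 T  |  F  |  T  |      F      |      F      |      T       |          T           |           F           | T
 T  |  F  |  F  |      F      |      T      |      F       |          F           |           T           | F
 F  |  T  |  T  |      T      |      T      |      F       |          F           |           T           | F
 F  |  T  |  F  |      F      |      F      |      T       |          F           |           T           | F
 F  |  F  |  T  |      F      |      T      |      F       |          F           |           T           | F
 F  |  F  |  F  |      F      |      F      |      T       |          F           |           T           | F
The formula is true on 1 of the 8 rows.

1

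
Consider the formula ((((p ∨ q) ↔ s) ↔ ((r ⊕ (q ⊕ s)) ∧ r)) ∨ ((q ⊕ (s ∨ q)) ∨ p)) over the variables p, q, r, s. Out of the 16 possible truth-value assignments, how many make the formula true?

p  q  r  s  |  φ
T  T  T  T  |  T
T  T  T  F  |  T
T  T  F  T  |  T
T  T  F  F  |  T
T  F  T  T  |  T
T  F  T  F  |  T
T  F  F  T  |  T
T  F  F  F  |  T
F  T  T  T  |  T
F  T  T  F  |  T
F  T  F  T  |  F
F  T  F  F  |  T
F  F  T  T  |  T
F  F  T  F  |  T
F  F  F  T  |  T
F  F  F  F  |  F
The formula is true on 14 of the 16 rows.

14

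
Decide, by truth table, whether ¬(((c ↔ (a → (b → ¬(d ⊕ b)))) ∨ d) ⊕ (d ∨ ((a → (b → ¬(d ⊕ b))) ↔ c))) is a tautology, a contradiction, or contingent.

a  b  c  d  |  φ
T  T  T  T  |  T
T  T  T  F  |  T
T  T  F  T  |  T
T  T  F  F  |  T
T  F  T  T  |  T
T  F  T  F  |  T
T  F  F  T  |  T
T  F  F  F  |  T
F  T  T  T  |  T
F  T  T  F  |  T
F  T  F  T  |  T
F  T  F  F  |  T
F  F  T  T  |  T
F  F  T  F  |  T
F  F  F  T  |  T
F  F  F  F  |  T
Every row is T, so the formula is a tautology.

tautology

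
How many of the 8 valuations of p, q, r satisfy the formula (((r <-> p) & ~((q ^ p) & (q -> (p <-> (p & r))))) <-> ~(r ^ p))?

p  q  r  |  φ
F  F  F  |  T
F  F  T  |  T
F  T  F  |  F
F  T  T  |  T
T  F  F  |  T
T  F  T  |  F
T  T  F  |  T
T  T  T  |  T
The formula is true on 6 of the 8 rows.

6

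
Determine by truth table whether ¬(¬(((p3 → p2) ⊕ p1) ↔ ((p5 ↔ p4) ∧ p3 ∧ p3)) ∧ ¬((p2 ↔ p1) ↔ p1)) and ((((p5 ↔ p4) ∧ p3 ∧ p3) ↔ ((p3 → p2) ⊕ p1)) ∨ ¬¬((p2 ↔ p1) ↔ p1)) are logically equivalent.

equivalent

p1 | p2 | p3 | p4 | p5 || φ | ψ
T  | T  | T  | T  | T  || T | T
T  | T  | T  | T  | F  || T | T
T  | T  | T  | F  | T  || T | T
T  | T  | T  | F  | F  || T | T
T  | T  | F  | T  | T  || T | T
T  | T  | F  | T  | F  || T | T
T  | T  | F  | F  | T  || T | T
T  | T  | F  | F  | F  || T | T
T  | F  | T  | T  | T  || T | T
T  | F  | T  | T  | F  || F | F
T  | F  | T  | F  | T  || F | F
T  | F  | T  | F  | F  || T | T
T  | F  | F  | T  | T  || T | T
T  | F  | F  | T  | F  || T | T
T  | F  | F  | F  | T  || T | T
T  | F  | F  | F  | F  || T | T
F  | T  | T  | T  | T  || T | T
F  | T  | T  | T  | F  || T | T
F  | T  | T  | F  | T  || T | T
F  | T  | T  | F  | F  || T | T
F  | T  | F  | T  | T  || T | T
F  | T  | F  | T  | F  || T | T
F  | T  | F  | F  | T  || T | T
F  | T  | F  | F  | F  || T | T
F  | F  | T  | T  | T  || F | F
F  | F  | T  | T  | F  || T | T
F  | F  | T  | F  | T  || T | T
F  | F  | T  | F  | F  || F | F
F  | F  | F  | T  | T  || F | F
F  | F  | F  | T  | F  || F | F
F  | F  | F  | F  | T  || F | F
F  | F  | F  | F  | F  || F | F
The columns for φ and ψ agree on every row, so they are logically equivalent.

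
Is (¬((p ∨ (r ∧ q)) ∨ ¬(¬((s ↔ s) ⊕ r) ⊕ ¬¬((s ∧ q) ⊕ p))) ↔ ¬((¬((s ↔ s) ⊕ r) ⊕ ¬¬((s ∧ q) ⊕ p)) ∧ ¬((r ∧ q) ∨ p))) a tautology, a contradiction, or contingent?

contradiction

p | q | r | s | φ
- | - | - | - | -
F | F | F | F | F
F | F | F | T | F
F | F | T | F | F
F | F | T | T | F
F | T | F | F | F
F | T | F | T | F
F | T | T | F | F
F | T | T | T | F
T | F | F | F | F
T | F | F | T | F
T | F | T | F | F
T | F | T | T | F
T | T | F | F | F
T | T | F | T | F
T | T | T | F | F
T | T | T | T | F
Every row is F, so the formula is a contradiction.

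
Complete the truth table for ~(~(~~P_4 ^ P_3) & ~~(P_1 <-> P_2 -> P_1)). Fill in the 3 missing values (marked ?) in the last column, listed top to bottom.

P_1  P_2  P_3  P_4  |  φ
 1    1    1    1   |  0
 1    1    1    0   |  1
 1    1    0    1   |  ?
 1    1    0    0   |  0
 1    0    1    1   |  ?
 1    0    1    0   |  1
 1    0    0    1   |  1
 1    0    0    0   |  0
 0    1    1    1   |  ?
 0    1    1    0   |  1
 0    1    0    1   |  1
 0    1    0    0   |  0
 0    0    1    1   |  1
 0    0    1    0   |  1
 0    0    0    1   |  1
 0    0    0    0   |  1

1, 0, 0

Row P_1=1, P_2=1, P_3=0, P_4=1: ~(~~P_4 ^ P_3) = 0, ~~(P_1 <-> P_2 -> P_1) = 1, (~(~~P_4 ^ P_3) & ~~(P_1 <-> P_2 -> P_1)) = 0, so the formula = 1.
Row P_1=1, P_2=0, P_3=1, P_4=1: ~(~~P_4 ^ P_3) = 1, ~~(P_1 <-> P_2 -> P_1) = 1, (~(~~P_4 ^ P_3) & ~~(P_1 <-> P_2 -> P_1)) = 1, so the formula = 0.
Row P_1=0, P_2=1, P_3=1, P_4=1: ~(~~P_4 ^ P_3) = 1, ~~(P_1 <-> P_2 -> P_1) = 1, (~(~~P_4 ^ P_3) & ~~(P_1 <-> P_2 -> P_1)) = 1, so the formula = 0.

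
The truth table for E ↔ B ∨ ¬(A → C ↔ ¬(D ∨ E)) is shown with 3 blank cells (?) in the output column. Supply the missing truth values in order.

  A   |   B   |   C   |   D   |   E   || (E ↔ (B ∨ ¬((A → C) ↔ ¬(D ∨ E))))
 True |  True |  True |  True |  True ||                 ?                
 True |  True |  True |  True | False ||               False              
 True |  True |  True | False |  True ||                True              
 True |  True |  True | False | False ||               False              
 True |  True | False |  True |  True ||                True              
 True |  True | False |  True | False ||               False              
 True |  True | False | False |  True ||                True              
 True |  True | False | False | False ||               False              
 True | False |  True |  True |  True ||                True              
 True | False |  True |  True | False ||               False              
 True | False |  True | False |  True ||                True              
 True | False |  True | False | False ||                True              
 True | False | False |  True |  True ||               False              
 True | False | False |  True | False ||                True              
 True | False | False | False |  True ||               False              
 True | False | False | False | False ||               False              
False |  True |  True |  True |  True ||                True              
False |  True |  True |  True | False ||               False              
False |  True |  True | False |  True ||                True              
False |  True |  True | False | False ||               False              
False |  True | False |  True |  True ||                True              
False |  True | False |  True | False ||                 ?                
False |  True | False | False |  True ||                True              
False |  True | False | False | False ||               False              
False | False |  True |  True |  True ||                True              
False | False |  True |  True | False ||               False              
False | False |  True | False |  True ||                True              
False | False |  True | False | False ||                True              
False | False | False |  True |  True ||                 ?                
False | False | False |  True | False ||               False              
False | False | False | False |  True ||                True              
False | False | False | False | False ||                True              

Row A=True, B=True, C=True, D=True, E=True: (B ∨ ¬(A → C ↔ ¬(D ∨ E))) = True, so (E ↔ (B ∨ ¬((A → C) ↔ ¬(D ∨ E)))) = True.
Row A=False, B=True, C=False, D=True, E=False: (B ∨ ¬(A → C ↔ ¬(D ∨ E))) = True, so (E ↔ (B ∨ ¬((A → C) ↔ ¬(D ∨ E)))) = False.
Row A=False, B=False, C=False, D=True, E=True: (B ∨ ¬(A → C ↔ ¬(D ∨ E))) = True, so (E ↔ (B ∨ ¬((A → C) ↔ ¬(D ∨ E)))) = True.

True, False, True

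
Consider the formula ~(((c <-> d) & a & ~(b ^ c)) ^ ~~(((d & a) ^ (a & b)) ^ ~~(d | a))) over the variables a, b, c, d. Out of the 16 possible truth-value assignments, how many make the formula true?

10

a  b  c  d     (c <-> d)  (b ^ c)  ~(b ^ c)  (a & ~(b ^ c))  ((c <-> d) & (a & ~(b ^ c)))  (d & a)  (a & b)  ((d & a) ^ (a & b))  (d | a)  ~(d | a)  ~~(d | a)  φ
0  0  0  0         1         0        1            0                      0                   0        0              0              0        1          0      1
0  0  0  1         0         0        1            0                      0                   0        0              0              1        0          1      0
0  0  1  0         0         1        0            0                      0                   0        0              0              0        1          0      1
0  0  1  1         1         1        0            0                      0                   0        0              0              1        0          1      0
0  1  0  0         1         1        0            0                      0                   0        0              0              0        1          0      1
0  1  0  1         0         1        0            0                      0                   0        0              0              1        0          1      0
0  1  1  0         0         0        1            0                      0                   0        0              0              0        1          0      1
0  1  1  1         1         0        1            0                      0                   0        0              0              1        0          1      0
1  0  0  0         1         0        1            1                      1                   0        0              0              1        0          1      1
1  0  0  1         0         0        1            1                      0                   1        0              1              1        0          1      1
1  0  1  0         0         1        0            0                      0                   0        0              0              1        0          1      0
1  0  1  1         1         1        0            0                      0                   1        0              1              1        0          1      1
1  1  0  0         1         1        0            0                      0                   0        1              1              1        0          1      1
1  1  0  1         0         1        0            0                      0                   1        1              0              1        0          1      0
1  1  1  0         0         0        1            1                      0                   0        1              1              1        0          1      1
1  1  1  1         1         0        1            1                      1                   1        1              0              1        0          1      1
The formula is true on 10 of the 16 rows.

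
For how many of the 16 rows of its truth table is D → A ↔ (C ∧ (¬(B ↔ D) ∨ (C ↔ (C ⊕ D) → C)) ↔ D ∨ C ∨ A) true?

A  B  C  D  |  φ
T  T  T  T  |  T
T  T  T  F  |  T
T  T  F  T  |  F
T  T  F  F  |  F
T  F  T  T  |  T
T  F  T  F  |  T
T  F  F  T  |  F
T  F  F  F  |  F
F  T  T  T  |  F
F  T  T  F  |  T
F  T  F  T  |  T
F  T  F  F  |  T
F  F  T  T  |  F
F  F  T  F  |  T
F  F  F  T  |  T
F  F  F  F  |  T
The formula is true on 10 of the 16 rows.

10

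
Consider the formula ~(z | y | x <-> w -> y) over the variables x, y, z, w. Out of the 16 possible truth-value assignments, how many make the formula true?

x  y  z  w     (z | y | x)  (w -> y)  ((z | y | x) <-> (w -> y))  ~((z | y | x) <-> (w -> y))
1  1  1  1          1          1                  1                            0             
1  1  1  0          1          1                  1                            0             
1  1  0  1          1          1                  1                            0             
1  1  0  0          1          1                  1                            0             
1  0  1  1          1          0                  0                            1             
1  0  1  0          1          1                  1                            0             
1  0  0  1          1          0                  0                            1             
1  0  0  0          1          1                  1                            0             
0  1  1  1          1          1                  1                            0             
0  1  1  0          1          1                  1                            0             
0  1  0  1          1          1                  1                            0             
0  1  0  0          1          1                  1                            0             
0  0  1  1          1          0                  0                            1             
0  0  1  0          1          1                  1                            0             
0  0  0  1          0          0                  1                            0             
0  0  0  0          0          1                  0                            1             
The formula is true on 4 of the 16 rows.

4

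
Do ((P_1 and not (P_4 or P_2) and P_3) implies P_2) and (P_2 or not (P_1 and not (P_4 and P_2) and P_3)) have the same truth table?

not equivalent

P_1 | P_2 | P_3 | P_4 || φ | ψ
 1  |  1  |  1  |  1  || 1 | 1
 1  |  1  |  1  |  0  || 1 | 1
 1  |  1  |  0  |  1  || 1 | 1
 1  |  1  |  0  |  0  || 1 | 1
 1  |  0  |  1  |  1  || 1 | 0
 1  |  0  |  1  |  0  || 0 | 0
 1  |  0  |  0  |  1  || 1 | 1
 1  |  0  |  0  |  0  || 1 | 1
 0  |  1  |  1  |  1  || 1 | 1
 0  |  1  |  1  |  0  || 1 | 1
 0  |  1  |  0  |  1  || 1 | 1
 0  |  1  |  0  |  0  || 1 | 1
 0  |  0  |  1  |  1  || 1 | 1
 0  |  0  |  1  |  0  || 1 | 1
 0  |  0  |  0  |  1  || 1 | 1
 0  |  0  |  0  |  0  || 1 | 1
The columns differ at P_1=1, P_2=0, P_3=1, P_4=1 (φ=1, ψ=0), so they are not equivalent.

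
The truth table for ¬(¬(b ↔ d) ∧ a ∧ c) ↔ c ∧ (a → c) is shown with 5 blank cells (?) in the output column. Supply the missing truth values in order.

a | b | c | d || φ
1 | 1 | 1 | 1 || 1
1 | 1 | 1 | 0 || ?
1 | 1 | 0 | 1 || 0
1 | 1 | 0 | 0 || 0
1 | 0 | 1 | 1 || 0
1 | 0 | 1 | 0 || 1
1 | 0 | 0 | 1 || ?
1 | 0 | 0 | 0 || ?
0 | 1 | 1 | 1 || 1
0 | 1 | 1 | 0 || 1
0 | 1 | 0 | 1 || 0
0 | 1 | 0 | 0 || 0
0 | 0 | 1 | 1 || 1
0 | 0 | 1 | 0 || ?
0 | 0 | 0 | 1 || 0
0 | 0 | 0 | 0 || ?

0, 0, 0, 1, 0

Row a=1, b=1, c=1, d=0: ¬(¬(b ↔ d) ∧ a ∧ c) = 0, (c ∧ (a → c)) = 1, so the formula = 0.
Row a=1, b=0, c=0, d=1: ¬(¬(b ↔ d) ∧ a ∧ c) = 1, (c ∧ (a → c)) = 0, so the formula = 0.
Row a=1, b=0, c=0, d=0: ¬(¬(b ↔ d) ∧ a ∧ c) = 1, (c ∧ (a → c)) = 0, so the formula = 0.
Row a=0, b=0, c=1, d=0: ¬(¬(b ↔ d) ∧ a ∧ c) = 1, (c ∧ (a → c)) = 1, so the formula = 1.
Row a=0, b=0, c=0, d=0: ¬(¬(b ↔ d) ∧ a ∧ c) = 1, (c ∧ (a → c)) = 0, so the formula = 0.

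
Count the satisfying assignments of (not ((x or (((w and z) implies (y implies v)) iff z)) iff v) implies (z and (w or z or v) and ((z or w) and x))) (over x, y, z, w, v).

21

  x   |   y   |   z   |   w   |   v   ||   φ  
 True |  True |  True |  True |  True ||  True
 True |  True |  True |  True | False ||  True
 True |  True |  True | False |  True ||  True
 True |  True |  True | False | False ||  True
 True |  True | False |  True |  True ||  True
 True |  True | False |  True | False || False
 True |  True | False | False |  True ||  True
 True |  True | False | False | False || False
 True | False |  True |  True |  True ||  True
 True | False |  True |  True | False ||  True
 True | False |  True | False |  True ||  True
 True | False |  True | False | False ||  True
 True | False | False |  True |  True ||  True
 True | False | False |  True | False || False
 True | False | False | False |  True ||  True
 True | False | False | False | False || False
False |  True |  True |  True |  True ||  True
False |  True |  True |  True | False ||  True
False |  True |  True | False |  True ||  True
False |  True |  True | False | False || False
False |  True | False |  True |  True || False
False |  True | False |  True | False ||  True
False |  True | False | False |  True || False
False |  True | False | False | False ||  True
False | False |  True |  True |  True ||  True
False | False |  True |  True | False || False
False | False |  True | False |  True ||  True
False | False |  True | False | False || False
False | False | False |  True |  True || False
False | False | False |  True | False ||  True
False | False | False | False |  True || False
False | False | False | False | False ||  True
The formula is true on 21 of the 32 rows.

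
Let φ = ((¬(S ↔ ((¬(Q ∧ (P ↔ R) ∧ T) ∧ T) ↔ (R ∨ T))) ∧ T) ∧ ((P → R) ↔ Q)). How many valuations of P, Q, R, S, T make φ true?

P  Q  R  S  T  |  φ
T  T  T  T  T  |  T
T  T  T  T  F  |  F
T  T  T  F  T  |  F
T  T  T  F  F  |  F
T  T  F  T  T  |  F
T  T  F  T  F  |  F
T  T  F  F  T  |  F
T  T  F  F  F  |  F
T  F  T  T  T  |  F
T  F  T  T  F  |  F
T  F  T  F  T  |  F
T  F  T  F  F  |  F
T  F  F  T  T  |  F
T  F  F  T  F  |  F
T  F  F  F  T  |  T
T  F  F  F  F  |  F
F  T  T  T  T  |  F
F  T  T  T  F  |  F
F  T  T  F  T  |  T
F  T  T  F  F  |  F
F  T  F  T  T  |  T
F  T  F  T  F  |  F
F  T  F  F  T  |  F
F  T  F  F  F  |  F
F  F  T  T  T  |  F
F  F  T  T  F  |  F
F  F  T  F  T  |  F
F  F  T  F  F  |  F
F  F  F  T  T  |  F
F  F  F  T  F  |  F
F  F  F  F  T  |  F
F  F  F  F  F  |  F
The formula is true on 4 of the 32 rows.

4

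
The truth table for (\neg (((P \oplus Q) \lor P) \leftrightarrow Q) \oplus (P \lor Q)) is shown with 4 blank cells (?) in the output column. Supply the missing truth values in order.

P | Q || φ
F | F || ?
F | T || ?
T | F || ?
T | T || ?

Row P=F, Q=F: \neg (((P \oplus Q) \lor P) \leftrightarrow Q) = F, (P \lor Q) = F, so the formula = F.
Row P=F, Q=T: \neg (((P \oplus Q) \lor P) \leftrightarrow Q) = F, (P \lor Q) = T, so the formula = T.
Row P=T, Q=F: \neg (((P \oplus Q) \lor P) \leftrightarrow Q) = T, (P \lor Q) = T, so the formula = F.
Row P=T, Q=T: \neg (((P \oplus Q) \lor P) \leftrightarrow Q) = F, (P \lor Q) = T, so the formula = T.

F, T, F, T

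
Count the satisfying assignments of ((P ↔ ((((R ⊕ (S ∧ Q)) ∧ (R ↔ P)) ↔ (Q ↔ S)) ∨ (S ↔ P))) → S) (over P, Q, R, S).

14

P | Q | R | S | φ
- | - | - | - | -
1 | 1 | 1 | 1 | 1
1 | 1 | 1 | 0 | 1
1 | 1 | 0 | 1 | 1
1 | 1 | 0 | 0 | 0
1 | 0 | 1 | 1 | 1
1 | 0 | 1 | 0 | 0
1 | 0 | 0 | 1 | 1
1 | 0 | 0 | 0 | 1
0 | 1 | 1 | 1 | 1
0 | 1 | 1 | 0 | 1
0 | 1 | 0 | 1 | 1
0 | 1 | 0 | 0 | 1
0 | 0 | 1 | 1 | 1
0 | 0 | 1 | 0 | 1
0 | 0 | 0 | 1 | 1
0 | 0 | 0 | 0 | 1
The formula is true on 14 of the 16 rows.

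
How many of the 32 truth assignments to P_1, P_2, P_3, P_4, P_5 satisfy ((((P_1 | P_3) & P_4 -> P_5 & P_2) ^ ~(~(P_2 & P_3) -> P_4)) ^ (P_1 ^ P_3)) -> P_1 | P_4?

30

 P_1    P_2    P_3    P_4    P_5   |    φ  
False  False  False  False  False  |   True
False  False  False  False   True  |   True
False  False  False   True  False  |   True
False  False  False   True   True  |   True
False  False   True  False  False  |  False
False  False   True  False   True  |  False
False  False   True   True  False  |   True
False  False   True   True   True  |   True
False   True  False  False  False  |   True
False   True  False  False   True  |   True
False   True  False   True  False  |   True
False   True  False   True   True  |   True
False   True   True  False  False  |   True
False   True   True  False   True  |   True
False   True   True   True  False  |   True
False   True   True   True   True  |   True
 True  False  False  False  False  |   True
 True  False  False  False   True  |   True
 True  False  False   True  False  |   True
 True  False  False   True   True  |   True
 True  False   True  False  False  |   True
 True  False   True  False   True  |   True
 True  False   True   True  False  |   True
 True  False   True   True   True  |   True
 True   True  False  False  False  |   True
 True   True  False  False   True  |   True
 True   True  False   True  False  |   True
 True   True  False   True   True  |   True
 True   True   True  False  False  |   True
 True   True   True  False   True  |   True
 True   True   True   True  False  |   True
 True   True   True   True   True  |   True
The formula is true on 30 of the 32 rows.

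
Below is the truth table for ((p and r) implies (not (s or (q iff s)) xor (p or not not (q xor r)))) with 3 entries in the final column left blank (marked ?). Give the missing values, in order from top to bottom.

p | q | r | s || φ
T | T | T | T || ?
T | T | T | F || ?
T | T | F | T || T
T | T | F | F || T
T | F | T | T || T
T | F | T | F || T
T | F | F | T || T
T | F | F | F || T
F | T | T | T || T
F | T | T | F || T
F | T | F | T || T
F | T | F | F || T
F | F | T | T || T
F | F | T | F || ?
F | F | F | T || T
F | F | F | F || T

Row p=T, q=T, r=T, s=T: (p and r) = T, (not (s or (q iff s)) xor (p or not not (q xor r))) = T, so the formula = T.
Row p=T, q=T, r=T, s=F: (p and r) = T, (not (s or (q iff s)) xor (p or not not (q xor r))) = F, so the formula = F.
Row p=F, q=F, r=T, s=F: (p and r) = F, (not (s or (q iff s)) xor (p or not not (q xor r))) = T, so the formula = T.

T, F, T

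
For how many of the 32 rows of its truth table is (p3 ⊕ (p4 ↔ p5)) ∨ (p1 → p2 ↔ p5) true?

24

  p1  |   p2  |   p3  |   p4  |   p5  ||   φ  
False | False | False | False | False ||  True
False | False | False | False |  True ||  True
False | False | False |  True | False || False
False | False | False |  True |  True ||  True
False | False |  True | False | False || False
False | False |  True | False |  True ||  True
False | False |  True |  True | False ||  True
False | False |  True |  True |  True ||  True
False |  True | False | False | False ||  True
False |  True | False | False |  True ||  True
False |  True | False |  True | False || False
False |  True | False |  True |  True ||  True
False |  True |  True | False | False || False
False |  True |  True | False |  True ||  True
False |  True |  True |  True | False ||  True
False |  True |  True |  True |  True ||  True
 True | False | False | False | False ||  True
 True | False | False | False |  True || False
 True | False | False |  True | False ||  True
 True | False | False |  True |  True ||  True
 True | False |  True | False | False ||  True
 True | False |  True | False |  True ||  True
 True | False |  True |  True | False ||  True
 True | False |  True |  True |  True || False
 True |  True | False | False | False ||  True
 True |  True | False | False |  True ||  True
 True |  True | False |  True | False || False
 True |  True | False |  True |  True ||  True
 True |  True |  True | False | False || False
 True |  True |  True | False |  True ||  True
 True |  True |  True |  True | False ||  True
 True |  True |  True |  True |  True ||  True
The formula is true on 24 of the 32 rows.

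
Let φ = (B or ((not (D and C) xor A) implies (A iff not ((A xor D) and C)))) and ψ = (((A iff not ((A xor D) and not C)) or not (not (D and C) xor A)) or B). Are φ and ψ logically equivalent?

not equivalent

  A   |   B   |   C   |   D   ||   φ   |   ψ  
False | False | False | False || False | False
False | False | False |  True || False |  True
False | False |  True | False || False | False
False | False |  True |  True ||  True |  True
False |  True | False | False ||  True |  True
False |  True | False |  True ||  True |  True
False |  True |  True | False ||  True |  True
False |  True |  True |  True ||  True |  True
 True | False | False | False ||  True |  True
 True | False | False |  True ||  True |  True
 True | False |  True | False ||  True |  True
 True | False |  True |  True ||  True |  True
 True |  True | False | False ||  True |  True
 True |  True | False |  True ||  True |  True
 True |  True |  True | False ||  True |  True
 True |  True |  True |  True ||  True |  True
The columns differ at A=False, B=False, C=False, D=True (φ=False, ψ=True), so they are not equivalent.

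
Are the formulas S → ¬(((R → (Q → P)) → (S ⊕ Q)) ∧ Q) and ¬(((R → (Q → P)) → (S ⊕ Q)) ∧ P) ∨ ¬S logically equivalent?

not equivalent

P | Q | R | S || φ | ψ
T | T | T | T || T | T
T | T | T | F || T | T
T | T | F | T || T | T
T | T | F | F || T | T
T | F | T | T || T | F
T | F | T | F || T | T
T | F | F | T || T | F
T | F | F | F || T | T
F | T | T | T || F | T
F | T | T | F || T | T
F | T | F | T || T | T
F | T | F | F || T | T
F | F | T | T || T | T
F | F | T | F || T | T
F | F | F | T || T | T
F | F | F | F || T | T
The columns differ at P=T, Q=F, R=T, S=T (φ=T, ψ=F), so they are not equivalent.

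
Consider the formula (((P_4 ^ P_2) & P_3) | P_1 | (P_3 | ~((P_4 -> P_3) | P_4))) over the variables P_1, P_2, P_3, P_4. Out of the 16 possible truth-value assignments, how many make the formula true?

12

 P_1  |  P_2  |  P_3  |  P_4  ||   φ  
 True |  True |  True |  True ||  True
 True |  True |  True | False ||  True
 True |  True | False |  True ||  True
 True |  True | False | False ||  True
 True | False |  True |  True ||  True
 True | False |  True | False ||  True
 True | False | False |  True ||  True
 True | False | False | False ||  True
False |  True |  True |  True ||  True
False |  True |  True | False ||  True
False |  True | False |  True || False
False |  True | False | False || False
False | False |  True |  True ||  True
False | False |  True | False ||  True
False | False | False |  True || False
False | False | False | False || False
The formula is true on 12 of the 16 rows.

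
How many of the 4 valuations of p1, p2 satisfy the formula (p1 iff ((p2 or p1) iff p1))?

3

p1 | p2 || (p2 or p1) | ((p2 or p1) iff p1) | (p1 iff ((p2 or p1) iff p1))
T  | T  ||     T      |          T          |              T              
T  | F  ||     T      |          T          |              T              
F  | T  ||     T      |          F          |              T              
F  | F  ||     F      |          T          |              F              
The formula is true on 3 of the 4 rows.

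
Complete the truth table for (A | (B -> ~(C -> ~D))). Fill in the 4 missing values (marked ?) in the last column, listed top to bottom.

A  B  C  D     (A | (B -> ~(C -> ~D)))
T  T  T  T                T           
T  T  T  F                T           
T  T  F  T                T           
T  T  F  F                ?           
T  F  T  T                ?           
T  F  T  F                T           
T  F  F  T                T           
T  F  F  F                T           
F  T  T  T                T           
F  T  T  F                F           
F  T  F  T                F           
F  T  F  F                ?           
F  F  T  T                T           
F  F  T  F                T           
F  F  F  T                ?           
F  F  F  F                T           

T, T, F, T

Row A=T, B=T, C=F, D=F: (B -> ~(C -> ~D)) = F, so (A | (B -> ~(C -> ~D))) = T.
Row A=T, B=F, C=T, D=T: (B -> ~(C -> ~D)) = T, so (A | (B -> ~(C -> ~D))) = T.
Row A=F, B=T, C=F, D=F: (B -> ~(C -> ~D)) = F, so (A | (B -> ~(C -> ~D))) = F.
Row A=F, B=F, C=F, D=T: (B -> ~(C -> ~D)) = T, so (A | (B -> ~(C -> ~D))) = T.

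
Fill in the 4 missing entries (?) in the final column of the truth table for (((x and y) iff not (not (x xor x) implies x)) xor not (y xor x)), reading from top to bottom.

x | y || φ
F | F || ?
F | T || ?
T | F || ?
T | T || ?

Row x=F, y=F: ((x and y) iff not (not (x xor x) implies x)) = F, not (y xor x) = T, so the formula = T.
Row x=F, y=T: ((x and y) iff not (not (x xor x) implies x)) = F, not (y xor x) = F, so the formula = F.
Row x=T, y=F: ((x and y) iff not (not (x xor x) implies x)) = T, not (y xor x) = F, so the formula = T.
Row x=T, y=T: ((x and y) iff not (not (x xor x) implies x)) = F, not (y xor x) = T, so the formula = T.

T, F, T, T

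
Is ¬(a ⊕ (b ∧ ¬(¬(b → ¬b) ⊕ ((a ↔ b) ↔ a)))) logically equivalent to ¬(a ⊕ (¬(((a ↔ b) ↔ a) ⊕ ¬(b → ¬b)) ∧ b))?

equivalent

a  b  |  φ  ψ
1  1  |  1  1
1  0  |  0  0
0  1  |  0  0
0  0  |  1  1
The columns for φ and ψ agree on every row, so they are logically equivalent.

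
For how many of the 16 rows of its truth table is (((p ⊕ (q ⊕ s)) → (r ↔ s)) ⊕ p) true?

8

p | q | r | s || φ
0 | 0 | 0 | 0 || 1
0 | 0 | 0 | 1 || 0
0 | 0 | 1 | 0 || 1
0 | 0 | 1 | 1 || 1
0 | 1 | 0 | 0 || 1
0 | 1 | 0 | 1 || 1
0 | 1 | 1 | 0 || 0
0 | 1 | 1 | 1 || 1
1 | 0 | 0 | 0 || 0
1 | 0 | 0 | 1 || 0
1 | 0 | 1 | 0 || 1
1 | 0 | 1 | 1 || 0
1 | 1 | 0 | 0 || 0
1 | 1 | 0 | 1 || 1
1 | 1 | 1 | 0 || 0
1 | 1 | 1 | 1 || 0
The formula is true on 8 of the 16 rows.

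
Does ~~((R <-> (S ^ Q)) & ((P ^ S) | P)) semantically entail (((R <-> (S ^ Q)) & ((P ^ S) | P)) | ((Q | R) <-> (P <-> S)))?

yes

  P      Q      R      S    |    φ      ψ  
 True   True   True   True  |  False   True
 True   True   True  False  |   True   True
 True   True  False   True  |   True   True
 True   True  False  False  |  False  False
 True  False   True   True  |   True   True
 True  False   True  False  |  False  False
 True  False  False   True  |  False  False
 True  False  False  False  |   True   True
False   True   True   True  |  False  False
False   True   True  False  |  False   True
False   True  False   True  |   True   True
False   True  False  False  |  False   True
False  False   True   True  |   True   True
False  False   True  False  |  False   True
False  False  False   True  |  False   True
False  False  False  False  |  False  False
In every row where φ is true, ψ is also true, so φ ⊨ ψ.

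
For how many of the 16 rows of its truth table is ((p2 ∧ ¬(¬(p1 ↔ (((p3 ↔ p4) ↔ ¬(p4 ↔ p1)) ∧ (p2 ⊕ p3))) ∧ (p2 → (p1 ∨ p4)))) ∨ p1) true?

12

p1 | p2 | p3 | p4 || (p3 ↔ p4) | (p4 ↔ p1) | ¬(p4 ↔ p1) | ((p3 ↔ p4) ↔ ¬(p4 ↔ p1)) | (p2 ⊕ p3) | (p1 ∨ p4) | (p2 → (p1 ∨ p4)) | φ
T  | T  | T  | T  ||     T     |     T     |     F      |            F             |     F     |     T     |        T         | T
T  | T  | T  | F  ||     F     |     F     |     T      |            F             |     F     |     T     |        T         | T
T  | T  | F  | T  ||     F     |     T     |     F      |            T             |     T     |     T     |        T         | T
T  | T  | F  | F  ||     T     |     F     |     T      |            T             |     T     |     T     |        T         | T
T  | F  | T  | T  ||     T     |     T     |     F      |            F             |     T     |     T     |        T         | T
T  | F  | T  | F  ||     F     |     F     |     T      |            F             |     T     |     T     |        T         | T
T  | F  | F  | T  ||     F     |     T     |     F      |            T             |     F     |     T     |        T         | T
T  | F  | F  | F  ||     T     |     F     |     T      |            T             |     F     |     T     |        T         | T
F  | T  | T  | T  ||     T     |     F     |     T      |            T             |     F     |     T     |        T         | T
F  | T  | T  | F  ||     F     |     T     |     F      |            T             |     F     |     F     |        F         | T
F  | T  | F  | T  ||     F     |     F     |     T      |            F             |     T     |     T     |        T         | T
F  | T  | F  | F  ||     T     |     T     |     F      |            F             |     T     |     F     |        F         | T
F  | F  | T  | T  ||     T     |     F     |     T      |            T             |     T     |     T     |        T         | F
F  | F  | T  | F  ||     F     |     T     |     F      |            T             |     T     |     F     |        T         | F
F  | F  | F  | T  ||     F     |     F     |     T      |            F             |     F     |     T     |        T         | F
F  | F  | F  | F  ||     T     |     T     |     F      |            F             |     F     |     F     |        T         | F
The formula is true on 12 of the 16 rows.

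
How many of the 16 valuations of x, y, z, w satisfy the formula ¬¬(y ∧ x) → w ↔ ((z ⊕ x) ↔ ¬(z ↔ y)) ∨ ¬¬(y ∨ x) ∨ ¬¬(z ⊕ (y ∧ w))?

14

x | y | z | w | (y ∧ x) | ¬(y ∧ x) | ¬¬(y ∧ x) | (¬¬(y ∧ x) → w) | (z ⊕ x) | (z ↔ y) | ¬(z ↔ y) | ((z ⊕ x) ↔ ¬(z ↔ y)) | (y ∨ x) | ¬(y ∨ x) | ¬¬(y ∨ x) | (y ∧ w) | (z ⊕ (y ∧ w)) | ¬(z ⊕ (y ∧ w)) | ¬¬(z ⊕ (y ∧ w)) | φ
- | - | - | - | ------- | -------- | --------- | --------------- | ------- | ------- | -------- | -------------------- | ------- | -------- | --------- | ------- | ------------- | -------------- | --------------- | -
1 | 1 | 1 | 1 |    1    |    0     |     1     |        1        |    0    |    1    |    0     |          1           |    1    |    0     |     1     |    1    |       0       |       1        |        0        | 1
1 | 1 | 1 | 0 |    1    |    0     |     1     |        0        |    0    |    1    |    0     |          1           |    1    |    0     |     1     |    0    |       1       |       0        |        1        | 0
1 | 1 | 0 | 1 |    1    |    0     |     1     |        1        |    1    |    0    |    1     |          1           |    1    |    0     |     1     |    1    |       1       |       0        |        1        | 1
1 | 1 | 0 | 0 |    1    |    0     |     1     |        0        |    1    |    0    |    1     |          1           |    1    |    0     |     1     |    0    |       0       |       1        |        0        | 0
1 | 0 | 1 | 1 |    0    |    1     |     0     |        1        |    0    |    0    |    1     |          0           |    1    |    0     |     1     |    0    |       1       |       0        |        1        | 1
1 | 0 | 1 | 0 |    0    |    1     |     0     |        1        |    0    |    0    |    1     |          0           |    1    |    0     |     1     |    0    |       1       |       0        |        1        | 1
1 | 0 | 0 | 1 |    0    |    1     |     0     |        1        |    1    |    1    |    0     |          0           |    1    |    0     |     1     |    0    |       0       |       1        |        0        | 1
1 | 0 | 0 | 0 |    0    |    1     |     0     |        1        |    1    |    1    |    0     |          0           |    1    |    0     |     1     |    0    |       0       |       1        |        0        | 1
0 | 1 | 1 | 1 |    0    |    1     |     0     |        1        |    1    |    1    |    0     |          0           |    1    |    0     |     1     |    1    |       0       |       1        |        0        | 1
0 | 1 | 1 | 0 |    0    |    1     |     0     |        1        |    1    |    1    |    0     |          0           |    1    |    0     |     1     |    0    |       1       |       0        |        1        | 1
0 | 1 | 0 | 1 |    0    |    1     |     0     |        1        |    0    |    0    |    1     |          0           |    1    |    0     |     1     |    1    |       1       |       0        |        1        | 1
0 | 1 | 0 | 0 |    0    |    1     |     0     |        1        |    0    |    0    |    1     |          0           |    1    |    0     |     1     |    0    |       0       |       1        |        0        | 1
0 | 0 | 1 | 1 |    0    |    1     |     0     |        1        |    1    |    0    |    1     |          1           |    0    |    1     |     0     |    0    |       1       |       0        |        1        | 1
0 | 0 | 1 | 0 |    0    |    1     |     0     |        1        |    1    |    0    |    1     |          1           |    0    |    1     |     0     |    0    |       1       |       0        |        1        | 1
0 | 0 | 0 | 1 |    0    |    1     |     0     |        1        |    0    |    1    |    0     |          1           |    0    |    1     |     0     |    0    |       0       |       1        |        0        | 1
0 | 0 | 0 | 0 |    0    |    1     |     0     |        1        |    0    |    1    |    0     |          1           |    0    |    1     |     0     |    0    |       0       |       1        |        0        | 1
The formula is true on 14 of the 16 rows.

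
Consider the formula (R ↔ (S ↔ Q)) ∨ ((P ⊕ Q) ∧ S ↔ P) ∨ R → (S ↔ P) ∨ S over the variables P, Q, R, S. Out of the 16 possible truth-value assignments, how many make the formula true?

P | Q | R | S | (S ↔ Q) | (R ↔ (S ↔ Q)) | (P ⊕ Q) | ((P ⊕ Q) ∧ S) | (((P ⊕ Q) ∧ S) ↔ P) | (S ↔ P) | ((S ↔ P) ∨ S) | φ
- | - | - | - | ------- | ------------- | ------- | ------------- | ------------------- | ------- | ------------- | -
1 | 1 | 1 | 1 |    1    |       1       |    0    |       0       |          0          |    1    |       1       | 1
1 | 1 | 1 | 0 |    0    |       0       |    0    |       0       |          0          |    0    |       0       | 0
1 | 1 | 0 | 1 |    1    |       0       |    0    |       0       |          0          |    1    |       1       | 1
1 | 1 | 0 | 0 |    0    |       1       |    0    |       0       |          0          |    0    |       0       | 0
1 | 0 | 1 | 1 |    0    |       0       |    1    |       1       |          1          |    1    |       1       | 1
1 | 0 | 1 | 0 |    1    |       1       |    1    |       0       |          0          |    0    |       0       | 0
1 | 0 | 0 | 1 |    0    |       1       |    1    |       1       |          1          |    1    |       1       | 1
1 | 0 | 0 | 0 |    1    |       0       |    1    |       0       |          0          |    0    |       0       | 1
0 | 1 | 1 | 1 |    1    |       1       |    1    |       1       |          0          |    0    |       1       | 1
0 | 1 | 1 | 0 |    0    |       0       |    1    |       0       |          1          |    1    |       1       | 1
0 | 1 | 0 | 1 |    1    |       0       |    1    |       1       |          0          |    0    |       1       | 1
0 | 1 | 0 | 0 |    0    |       1       |    1    |       0       |          1          |    1    |       1       | 1
0 | 0 | 1 | 1 |    0    |       0       |    0    |       0       |          1          |    0    |       1       | 1
0 | 0 | 1 | 0 |    1    |       1       |    0    |       0       |          1          |    1    |       1       | 1
0 | 0 | 0 | 1 |    0    |       1       |    0    |       0       |          1          |    0    |       1       | 1
0 | 0 | 0 | 0 |    1    |       0       |    0    |       0       |          1          |    1    |       1       | 1
The formula is true on 13 of the 16 rows.

13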